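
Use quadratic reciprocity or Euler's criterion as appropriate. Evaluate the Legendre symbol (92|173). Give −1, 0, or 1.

1

Pull out 2^2: since 173 ≡ 5 (mod 8), (2/173) = -1, so (2/173)^2 = +1.
Reciprocity: 23 ≡ 3 and 173 ≡ 1 (mod 4), so (23/173) = +(173/23).
Reduce top mod 23: now compute (12/23).
Pull out 2^2: since 23 ≡ 7 (mod 8), (2/23) = +1, so (2/23)^2 = +1.
Reciprocity: 3 ≡ 3 and 23 ≡ 3 (mod 4), so (3/23) = −(23/3).
Reduce top mod 3: now compute (2/3).
Pull out 2: since 3 ≡ 3 (mod 8), (2/3) = -1.
Reached (1/3) = 1. Collecting the sign flips along the way, the symbol is +1.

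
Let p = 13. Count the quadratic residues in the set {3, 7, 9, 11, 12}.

(3/13) = +1 → QR.
(7/13) = -1 → non-residue.
(9/13) = +1 → QR.
(11/13) = -1 → non-residue.
(12/13) = +1 → QR.
Total quadratic residues among the 5: 3.

3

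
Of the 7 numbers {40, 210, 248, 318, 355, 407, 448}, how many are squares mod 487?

(40/487) = -1 → non-residue.
(210/487) = -1 → non-residue.
(248/487) = +1 → QR.
(318/487) = -1 → non-residue.
(355/487) = -1 → non-residue.
(407/487) = +1 → QR.
(448/487) = -1 → non-residue.
Total quadratic residues among the 7: 2.

2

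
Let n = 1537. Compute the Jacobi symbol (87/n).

Reciprocity: 87 ≡ 3 and 1537 ≡ 1 (mod 4), so (87/1537) = +(1537/87).
Reduce top mod 87: now compute (58/87).
Pull out 2: since 87 ≡ 7 (mod 8), (2/87) = +1.
Reciprocity: 29 ≡ 1 and 87 ≡ 3 (mod 4), so (29/87) = +(87/29).
Reduce top mod 29: now compute (0/29).
Top reduces to 0: gcd > 1, so the symbol is 0.

0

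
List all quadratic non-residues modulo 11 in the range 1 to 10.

Square k = 1,…,5 (k and 11−k give the same square):
1²=1, 2²=4, 3²=9, 4²≡5, 5²≡3 (mod 11).
The residues are {1, 3, 4, 5, 9}; the non-residues are the remaining 5 nonzero classes.

2, 6, 7, 8, 10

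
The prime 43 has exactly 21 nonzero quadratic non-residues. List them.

Square k = 1,…,21 (k and 43−k give the same square):
1²=1, 2²=4, 3²=9, 4²=16, 5²=25, 6²=36, 7²≡6, 8²≡21, 9²≡38, 10²≡14, 11²≡35, 12²≡15, 13²≡40, 14²≡24, 15²≡10, 16²≡41, 17²≡31, 18²≡23, 19²≡17, 20²≡13, 21²≡11 (mod 43).
The residues are {1, 4, 6, 9, 10, 11, 13, 14, 15, 16, 17, 21, 23, 24, 25, 31, 35, 36, 38, 40, 41}; the non-residues are the remaining 21 nonzero classes.

2 3 5 7 8 12 18 19 20 22 26 27 28 29 30 32 33 34 37 39 42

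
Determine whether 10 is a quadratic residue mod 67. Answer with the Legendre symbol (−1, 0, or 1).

Pull out 2: since 67 ≡ 3 (mod 8), (2/67) = -1.
Reciprocity: 5 ≡ 1 and 67 ≡ 3 (mod 4), so (5/67) = +(67/5).
Reduce top mod 5: now compute (2/5).
Pull out 2: since 5 ≡ 5 (mod 8), (2/5) = -1.
Reached (1/5) = 1. Collecting the sign flips along the way, the symbol is +1.

1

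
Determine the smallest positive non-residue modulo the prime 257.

3

(2/257) = +1, so 2 is a residue.
(3/257) = −1, so 3 is the smallest positive non-residue mod 257.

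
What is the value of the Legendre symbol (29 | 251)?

-1

Reciprocity: 29 ≡ 1 and 251 ≡ 3 (mod 4), so (29/251) = +(251/29).
Reduce top mod 29: now compute (19/29).
Reciprocity: 19 ≡ 3 and 29 ≡ 1 (mod 4), so (19/29) = +(29/19).
Reduce top mod 19: now compute (10/19).
Pull out 2: since 19 ≡ 3 (mod 8), (2/19) = -1.
Reciprocity: 5 ≡ 1 and 19 ≡ 3 (mod 4), so (5/19) = +(19/5).
Reduce top mod 5: now compute (4/5).
Pull out 2^2: since 5 ≡ 5 (mod 8), (2/5) = -1, so (2/5)^2 = +1.
Reached (1/5) = 1. Collecting the sign flips along the way, the symbol is -1.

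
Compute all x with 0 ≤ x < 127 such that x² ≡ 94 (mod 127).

27, 100

Since 127 ≡ 3 (mod 4), a square root of 94 is 94^((127+1)/4) = 94^32 mod 127.
Repeated squaring: 94^2≡73, 94^4≡122, 94^8≡25, 94^16≡117, 94^32≡100 (mod 127).
94^32 = 94^(32) ≡ 100 (mod 127).
Check: 100² = 10000 ≡ 94 (mod 127). The two roots are 27 and 100.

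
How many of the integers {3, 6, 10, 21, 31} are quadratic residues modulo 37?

3

(3/37) = +1 → QR.
(6/37) = -1 → non-residue.
(10/37) = +1 → QR.
(21/37) = +1 → QR.
(31/37) = -1 → non-residue.
Total quadratic residues among the 5: 3.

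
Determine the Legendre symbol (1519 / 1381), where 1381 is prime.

First reduce: 1519 ≡ 138 (mod 1381).
Pull out 2: since 1381 ≡ 5 (mod 8), (2/1381) = -1.
Reciprocity: 69 ≡ 1 and 1381 ≡ 1 (mod 4), so (69/1381) = +(1381/69).
Reduce top mod 69: now compute (1/69).
Reached (1/69) = 1. Collecting the sign flips along the way, the symbol is -1.

-1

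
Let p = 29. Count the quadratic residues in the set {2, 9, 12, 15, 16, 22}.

3

(2/29) = -1 → non-residue.
(9/29) = +1 → QR.
(12/29) = -1 → non-residue.
(15/29) = -1 → non-residue.
(16/29) = +1 → QR.
(22/29) = +1 → QR.
Total quadratic residues among the 6: 3.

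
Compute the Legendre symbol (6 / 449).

-1

Pull out 2: since 449 ≡ 1 (mod 8), (2/449) = +1.
Reciprocity: 3 ≡ 3 and 449 ≡ 1 (mod 4), so (3/449) = +(449/3).
Reduce top mod 3: now compute (2/3).
Pull out 2: since 3 ≡ 3 (mod 8), (2/3) = -1.
Reached (1/3) = 1. Collecting the sign flips along the way, the symbol is -1.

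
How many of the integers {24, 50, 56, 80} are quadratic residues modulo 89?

2

(24/89) = -1 → non-residue.
(50/89) = +1 → QR.
(56/89) = -1 → non-residue.
(80/89) = +1 → QR.
Total quadratic residues among the 4: 2.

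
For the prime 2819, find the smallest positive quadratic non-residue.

(2/2819) = −1, so 2 is the smallest positive non-residue mod 2819.

2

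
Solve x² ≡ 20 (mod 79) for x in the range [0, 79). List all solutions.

Since 79 ≡ 3 (mod 4), a square root of 20 is 20^((79+1)/4) = 20^20 mod 79.
Repeated squaring: 20^2≡5, 20^4≡25, 20^8≡72, 20^16≡49 (mod 79).
20^20 = 20^(16+4) ≡ 40 (mod 79).
Check: 40² = 1600 ≡ 20 (mod 79). The two roots are 39 and 40.

39, 40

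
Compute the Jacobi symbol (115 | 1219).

0

Reciprocity: 115 ≡ 3 and 1219 ≡ 3 (mod 4), so (115/1219) = −(1219/115).
Reduce top mod 115: now compute (69/115).
Reciprocity: 69 ≡ 1 and 115 ≡ 3 (mod 4), so (69/115) = +(115/69).
Reduce top mod 69: now compute (46/69).
Pull out 2: since 69 ≡ 5 (mod 8), (2/69) = -1.
Reciprocity: 23 ≡ 3 and 69 ≡ 1 (mod 4), so (23/69) = +(69/23).
Reduce top mod 23: now compute (0/23).
Top reduces to 0: gcd > 1, so the symbol is 0.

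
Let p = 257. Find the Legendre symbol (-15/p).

1

Euler's criterion: (-15/257) ≡ 242^128 (mod 257).
242^2 ≡ 225 (mod 257)
242^4 ≡ 253 (mod 257)
242^8 ≡ 16 (mod 257)
242^16 ≡ 256 (mod 257)
242^32 ≡ 1 (mod 257)
242^64 ≡ 1 (mod 257)
242^128 ≡ 1 (mod 257)
242^128 = 242^(128) ≡ 1 (mod 257).
Result is 1, so (-15/257) = 1.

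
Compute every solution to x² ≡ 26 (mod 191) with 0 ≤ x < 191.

44, 147

Since 191 ≡ 3 (mod 4), a square root of 26 is 26^((191+1)/4) = 26^48 mod 191.
Repeated squaring: 26^2≡103, 26^4≡104, 26^8≡120, 26^16≡75, 26^32≡86 (mod 191).
26^48 = 26^(32+16) ≡ 147 (mod 191).
Check: 147² = 21609 ≡ 26 (mod 191). The two roots are 44 and 147.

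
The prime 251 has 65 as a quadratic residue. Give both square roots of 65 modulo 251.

Since 251 ≡ 3 (mod 4), a square root of 65 is 65^((251+1)/4) = 65^63 mod 251.
Repeated squaring: 65^2≡209, 65^4≡7, 65^8≡49, 65^16≡142, 65^32≡84 (mod 251).
65^63 = 65^(32+16+8+4+2+1) ≡ 124 (mod 251).
Check: 124² = 15376 ≡ 65 (mod 251). The two roots are 124 and 127.

124, 127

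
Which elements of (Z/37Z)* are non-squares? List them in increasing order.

Square k = 1,…,18 (k and 37−k give the same square):
1²=1, 2²=4, 3²=9, 4²=16, 5²=25, 6²=36, 7²≡12, 8²≡27, 9²≡7, 10²≡26, 11²≡10, 12²≡33, 13²≡21, 14²≡11, 15²≡3, 16²≡34, 17²≡30, 18²≡28 (mod 37).
The residues are {1, 3, 4, 7, 9, 10, 11, 12, 16, 21, 25, 26, 27, 28, 30, 33, 34, 36}; the non-residues are the remaining 18 nonzero classes.

2 5 6 8 13 14 15 17 18 19 20 22 23 24 29 31 32 35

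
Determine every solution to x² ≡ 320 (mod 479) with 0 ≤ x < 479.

176, 303

Since 479 ≡ 3 (mod 4), a square root of 320 is 320^((479+1)/4) = 320^120 mod 479.
Repeated squaring: 320^2≡373, 320^4≡219, 320^8≡61, 320^16≡368, 320^32≡346, 320^64≡445 (mod 479).
320^120 = 320^(64+32+16+8) ≡ 176 (mod 479).
Check: 176² = 30976 ≡ 320 (mod 479). The two roots are 176 and 303.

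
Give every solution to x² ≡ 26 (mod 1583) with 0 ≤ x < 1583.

199, 1384

Since 1583 ≡ 3 (mod 4), a square root of 26 is 26^((1583+1)/4) = 26^396 mod 1583.
Repeated squaring: 26^2≡676, 26^4≡1072, 26^8≡1509, 26^16≡727, 26^32≡1390, 26^64≡840, 26^128≡1165, 26^256≡594 (mod 1583).
26^396 = 26^(256+128+8+4) ≡ 199 (mod 1583).
Check: 199² = 39601 ≡ 26 (mod 1583). The two roots are 199 and 1384.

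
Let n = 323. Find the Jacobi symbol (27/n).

Reciprocity: 27 ≡ 3 and 323 ≡ 3 (mod 4), so (27/323) = −(323/27).
Reduce top mod 27: now compute (26/27).
Pull out 2: since 27 ≡ 3 (mod 8), (2/27) = -1.
Reciprocity: 13 ≡ 1 and 27 ≡ 3 (mod 4), so (13/27) = +(27/13).
Reduce top mod 13: now compute (1/13).
Reached (1/13) = 1. Collecting the sign flips along the way, the symbol is +1.

1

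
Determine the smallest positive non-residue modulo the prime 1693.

2

(2/1693) = −1, so 2 is the smallest positive non-residue mod 1693.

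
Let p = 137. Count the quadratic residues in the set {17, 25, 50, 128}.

(17/137) = +1 → QR.
(25/137) = +1 → QR.
(50/137) = +1 → QR.
(128/137) = +1 → QR.
Total quadratic residues among the 4: 4.

4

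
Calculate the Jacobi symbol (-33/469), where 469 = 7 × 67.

-1

First reduce: -33 ≡ 436 (mod 469).
Pull out 2^2: since 469 ≡ 5 (mod 8), (2/469) = -1, so (2/469)^2 = +1.
Reciprocity: 109 ≡ 1 and 469 ≡ 1 (mod 4), so (109/469) = +(469/109).
Reduce top mod 109: now compute (33/109).
Reciprocity: 33 ≡ 1 and 109 ≡ 1 (mod 4), so (33/109) = +(109/33).
Reduce top mod 33: now compute (10/33).
Pull out 2: since 33 ≡ 1 (mod 8), (2/33) = +1.
Reciprocity: 5 ≡ 1 and 33 ≡ 1 (mod 4), so (5/33) = +(33/5).
Reduce top mod 5: now compute (3/5).
Reciprocity: 3 ≡ 3 and 5 ≡ 1 (mod 4), so (3/5) = +(5/3).
Reduce top mod 3: now compute (2/3).
Pull out 2: since 3 ≡ 3 (mod 8), (2/3) = -1.
Reached (1/3) = 1. Collecting the sign flips along the way, the symbol is -1.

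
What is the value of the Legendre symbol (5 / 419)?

Reciprocity: 5 ≡ 1 and 419 ≡ 3 (mod 4), so (5/419) = +(419/5).
Reduce top mod 5: now compute (4/5).
Pull out 2^2: since 5 ≡ 5 (mod 8), (2/5) = -1, so (2/5)^2 = +1.
Reached (1/5) = 1. Collecting the sign flips along the way, the symbol is +1.

1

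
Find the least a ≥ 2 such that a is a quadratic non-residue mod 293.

2

(2/293) = −1, so 2 is the smallest positive non-residue mod 293.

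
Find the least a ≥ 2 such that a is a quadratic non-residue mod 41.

3

(2/41) = +1, so 2 is a residue.
(3/41) = −1, so 3 is the smallest positive non-residue mod 41.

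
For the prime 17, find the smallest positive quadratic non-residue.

3

(2/17) = +1, so 2 is a residue.
(3/17) = −1, so 3 is the smallest positive non-residue mod 17.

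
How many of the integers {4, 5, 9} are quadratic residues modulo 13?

(4/13) = +1 → QR.
(5/13) = -1 → non-residue.
(9/13) = +1 → QR.
Total quadratic residues among the 3: 2.

2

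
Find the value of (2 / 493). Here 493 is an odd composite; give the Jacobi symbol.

Pull out 2: since 493 ≡ 5 (mod 8), (2/493) = -1.
Reached (1/493) = 1. Collecting the sign flips along the way, the symbol is -1.

-1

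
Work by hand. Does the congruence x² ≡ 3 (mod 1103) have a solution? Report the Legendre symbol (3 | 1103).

Euler's criterion: (3/1103) ≡ 3^551 (mod 1103).
3^2 ≡ 9 (mod 1103)
3^4 ≡ 81 (mod 1103)
3^8 ≡ 1046 (mod 1103)
3^16 ≡ 1043 (mod 1103)
3^32 ≡ 291 (mod 1103)
3^64 ≡ 853 (mod 1103)
3^128 ≡ 732 (mod 1103)
3^256 ≡ 869 (mod 1103)
3^512 ≡ 709 (mod 1103)
3^551 = 3^(512+32+4+2+1) ≡ 1 (mod 1103).
Result is 1, so (3/1103) = 1.

1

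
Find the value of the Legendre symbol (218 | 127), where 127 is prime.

Euler's criterion: (218/127) ≡ 91^63 (mod 127).
91^2 ≡ 26 (mod 127)
91^4 ≡ 41 (mod 127)
91^8 ≡ 30 (mod 127)
91^16 ≡ 11 (mod 127)
91^32 ≡ 121 (mod 127)
91^63 = 91^(32+16+8+4+2+1) ≡ 126 (mod 127).
Result is 126 ≡ −1, so (218/127) = −1.

-1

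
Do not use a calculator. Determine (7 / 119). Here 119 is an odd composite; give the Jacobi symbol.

0

Reciprocity: 7 ≡ 3 and 119 ≡ 3 (mod 4), so (7/119) = −(119/7).
Reduce top mod 7: now compute (0/7).
Top reduces to 0: gcd > 1, so the symbol is 0.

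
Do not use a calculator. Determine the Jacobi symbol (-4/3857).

First reduce: -4 ≡ 3853 (mod 3857).
Reciprocity: 3853 ≡ 1 and 3857 ≡ 1 (mod 4), so (3853/3857) = +(3857/3853).
Reduce top mod 3853: now compute (4/3853).
Pull out 2^2: since 3853 ≡ 5 (mod 8), (2/3853) = -1, so (2/3853)^2 = +1.
Reached (1/3853) = 1. Collecting the sign flips along the way, the symbol is +1.

1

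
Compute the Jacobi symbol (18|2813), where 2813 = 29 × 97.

-1

Pull out 2: since 2813 ≡ 5 (mod 8), (2/2813) = -1.
Reciprocity: 9 ≡ 1 and 2813 ≡ 1 (mod 4), so (9/2813) = +(2813/9).
Reduce top mod 9: now compute (5/9).
Reciprocity: 5 ≡ 1 and 9 ≡ 1 (mod 4), so (5/9) = +(9/5).
Reduce top mod 5: now compute (4/5).
Pull out 2^2: since 5 ≡ 5 (mod 8), (2/5) = -1, so (2/5)^2 = +1.
Reached (1/5) = 1. Collecting the sign flips along the way, the symbol is -1.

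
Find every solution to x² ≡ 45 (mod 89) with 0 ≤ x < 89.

32, 57

89 ≡ 1 (mod 4), so we find a root by search.
Trying successive values, 32² = 1024 ≡ 45 (mod 89). The other root is 89 − 32 = 57.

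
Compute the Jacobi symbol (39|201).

0

Reciprocity: 39 ≡ 3 and 201 ≡ 1 (mod 4), so (39/201) = +(201/39).
Reduce top mod 39: now compute (6/39).
Pull out 2: since 39 ≡ 7 (mod 8), (2/39) = +1.
Reciprocity: 3 ≡ 3 and 39 ≡ 3 (mod 4), so (3/39) = −(39/3).
Reduce top mod 3: now compute (0/3).
Top reduces to 0: gcd > 1, so the symbol is 0.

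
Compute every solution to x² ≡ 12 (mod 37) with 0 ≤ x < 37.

37 ≡ 1 (mod 4), so we find a root by search.
Trying successive values, 7² = 49 ≡ 12 (mod 37). The other root is 37 − 7 = 30.

7, 30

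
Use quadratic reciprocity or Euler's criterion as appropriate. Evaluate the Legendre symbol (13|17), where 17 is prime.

Reciprocity: 13 ≡ 1 and 17 ≡ 1 (mod 4), so (13/17) = +(17/13).
Reduce top mod 13: now compute (4/13).
Pull out 2^2: since 13 ≡ 5 (mod 8), (2/13) = -1, so (2/13)^2 = +1.
Reached (1/13) = 1. Collecting the sign flips along the way, the symbol is +1.

1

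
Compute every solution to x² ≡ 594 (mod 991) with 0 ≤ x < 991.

Since 991 ≡ 3 (mod 4), a square root of 594 is 594^((991+1)/4) = 594^248 mod 991.
Repeated squaring: 594^2≡40, 594^4≡609, 594^8≡247, 594^16≡558, 594^32≡190, 594^64≡424, 594^128≡405 (mod 991).
594^248 = 594^(128+64+32+16+8) ≡ 311 (mod 991).
Check: 311² = 96721 ≡ 594 (mod 991). The two roots are 311 and 680.

311, 680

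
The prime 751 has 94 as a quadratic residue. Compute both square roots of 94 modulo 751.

216, 535

Since 751 ≡ 3 (mod 4), a square root of 94 is 94^((751+1)/4) = 94^188 mod 751.
Repeated squaring: 94^2≡575, 94^4≡185, 94^8≡430, 94^16≡154, 94^32≡435, 94^64≡724, 94^128≡729 (mod 751).
94^188 = 94^(128+32+16+8+4) ≡ 535 (mod 751).
Check: 535² = 286225 ≡ 94 (mod 751). The two roots are 216 and 535.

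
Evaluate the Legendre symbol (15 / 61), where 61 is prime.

Euler's criterion: (15/61) ≡ 15^30 (mod 61).
15^2 ≡ 42 (mod 61)
15^4 ≡ 56 (mod 61)
15^8 ≡ 25 (mod 61)
15^16 ≡ 15 (mod 61)
15^30 = 15^(16+8+4+2) ≡ 1 (mod 61).
Result is 1, so (15/61) = 1.

1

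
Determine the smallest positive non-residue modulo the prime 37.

2

(2/37) = −1, so 2 is the smallest positive non-residue mod 37.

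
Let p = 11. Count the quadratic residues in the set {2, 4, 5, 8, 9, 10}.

(2/11) = -1 → non-residue.
(4/11) = +1 → QR.
(5/11) = +1 → QR.
(8/11) = -1 → non-residue.
(9/11) = +1 → QR.
(10/11) = -1 → non-residue.
Total quadratic residues among the 6: 3.

3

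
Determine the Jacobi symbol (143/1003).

-1

Reciprocity: 143 ≡ 3 and 1003 ≡ 3 (mod 4), so (143/1003) = −(1003/143).
Reduce top mod 143: now compute (2/143).
Pull out 2: since 143 ≡ 7 (mod 8), (2/143) = +1.
Reached (1/143) = 1. Collecting the sign flips along the way, the symbol is -1.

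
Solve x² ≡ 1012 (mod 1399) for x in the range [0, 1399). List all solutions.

269, 1130

Since 1399 ≡ 3 (mod 4), a square root of 1012 is 1012^((1399+1)/4) = 1012^350 mod 1399.
Repeated squaring: 1012^2≡76, 1012^4≡180, 1012^8≡223, 1012^16≡764, 1012^32≡313, 1012^64≡39, 1012^128≡122, 1012^256≡894 (mod 1399).
1012^350 = 1012^(256+64+16+8+4+2) ≡ 269 (mod 1399).
Check: 269² = 72361 ≡ 1012 (mod 1399). The two roots are 269 and 1130.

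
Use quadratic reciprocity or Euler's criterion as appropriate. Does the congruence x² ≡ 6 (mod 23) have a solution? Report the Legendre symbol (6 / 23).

Pull out 2: since 23 ≡ 7 (mod 8), (2/23) = +1.
Reciprocity: 3 ≡ 3 and 23 ≡ 3 (mod 4), so (3/23) = −(23/3).
Reduce top mod 3: now compute (2/3).
Pull out 2: since 3 ≡ 3 (mod 8), (2/3) = -1.
Reached (1/3) = 1. Collecting the sign flips along the way, the symbol is +1.

1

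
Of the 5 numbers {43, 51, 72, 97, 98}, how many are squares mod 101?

(43/101) = +1 → QR.
(51/101) = -1 → non-residue.
(72/101) = -1 → non-residue.
(97/101) = +1 → QR.
(98/101) = -1 → non-residue.
Total quadratic residues among the 5: 2.

2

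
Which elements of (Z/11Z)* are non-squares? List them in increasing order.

2 6 7 8 10

Square k = 1,…,5 (k and 11−k give the same square):
1²=1, 2²=4, 3²=9, 4²≡5, 5²≡3 (mod 11).
The residues are {1, 3, 4, 5, 9}; the non-residues are the remaining 5 nonzero classes.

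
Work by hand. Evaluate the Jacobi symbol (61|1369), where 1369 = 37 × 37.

1

Reciprocity: 61 ≡ 1 and 1369 ≡ 1 (mod 4), so (61/1369) = +(1369/61).
Reduce top mod 61: now compute (27/61).
Reciprocity: 27 ≡ 3 and 61 ≡ 1 (mod 4), so (27/61) = +(61/27).
Reduce top mod 27: now compute (7/27).
Reciprocity: 7 ≡ 3 and 27 ≡ 3 (mod 4), so (7/27) = −(27/7).
Reduce top mod 7: now compute (6/7).
Pull out 2: since 7 ≡ 7 (mod 8), (2/7) = +1.
Reciprocity: 3 ≡ 3 and 7 ≡ 3 (mod 4), so (3/7) = −(7/3).
Reduce top mod 3: now compute (1/3).
Reached (1/3) = 1. Collecting the sign flips along the way, the symbol is +1.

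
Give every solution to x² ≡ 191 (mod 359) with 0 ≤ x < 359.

52, 307

Since 359 ≡ 3 (mod 4), a square root of 191 is 191^((359+1)/4) = 191^90 mod 359.
Repeated squaring: 191^2≡222, 191^4≡101, 191^8≡149, 191^16≡302, 191^32≡18, 191^64≡324 (mod 359).
191^90 = 191^(64+16+8+2) ≡ 307 (mod 359).
Check: 307² = 94249 ≡ 191 (mod 359). The two roots are 52 and 307.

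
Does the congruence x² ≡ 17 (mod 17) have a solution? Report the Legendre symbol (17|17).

0

First reduce: 17 ≡ 0 (mod 17).
Top reduces to 0: gcd > 1, so the symbol is 0.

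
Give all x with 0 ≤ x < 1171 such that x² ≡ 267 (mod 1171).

92, 1079

Since 1171 ≡ 3 (mod 4), a square root of 267 is 267^((1171+1)/4) = 267^293 mod 1171.
Repeated squaring: 267^2≡1029, 267^4≡257, 267^8≡473, 267^16≡68, 267^32≡1111, 267^64≡87, 267^128≡543, 267^256≡928 (mod 1171).
267^293 = 267^(256+32+4+1) ≡ 92 (mod 1171).
Check: 92² = 8464 ≡ 267 (mod 1171). The two roots are 92 and 1079.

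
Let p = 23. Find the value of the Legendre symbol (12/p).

1

Euler's criterion: (12/23) ≡ 12^11 (mod 23).
12^2 ≡ 6 (mod 23)
12^4 ≡ 13 (mod 23)
12^8 ≡ 8 (mod 23)
12^11 = 12^(8+2+1) ≡ 1 (mod 23).
Result is 1, so (12/23) = 1.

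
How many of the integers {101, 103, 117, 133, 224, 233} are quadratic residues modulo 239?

(101/239) = +1 → QR.
(103/239) = -1 → non-residue.
(117/239) = -1 → non-residue.
(133/239) = +1 → QR.
(224/239) = -1 → non-residue.
(233/239) = -1 → non-residue.
Total quadratic residues among the 6: 2.

2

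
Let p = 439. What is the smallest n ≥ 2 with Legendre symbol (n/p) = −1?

3

(2/439) = +1, so 2 is a residue.
(3/439) = −1, so 3 is the smallest positive non-residue mod 439.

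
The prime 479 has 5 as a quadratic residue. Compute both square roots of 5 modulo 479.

22, 457

Since 479 ≡ 3 (mod 4), a square root of 5 is 5^((479+1)/4) = 5^120 mod 479.
Repeated squaring: 5^2≡25, 5^4≡146, 5^8≡240, 5^16≡120, 5^32≡30, 5^64≡421 (mod 479).
5^120 = 5^(64+32+16+8) ≡ 22 (mod 479).
Check: 22² = 484 ≡ 5 (mod 479). The two roots are 22 and 457.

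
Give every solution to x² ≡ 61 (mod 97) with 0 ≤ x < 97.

35, 62

97 ≡ 1 (mod 4), so we find a root by search.
Trying successive values, 35² = 1225 ≡ 61 (mod 97). The other root is 97 − 35 = 62.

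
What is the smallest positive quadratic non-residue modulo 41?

3

(2/41) = +1, so 2 is a residue.
(3/41) = −1, so 3 is the smallest positive non-residue mod 41.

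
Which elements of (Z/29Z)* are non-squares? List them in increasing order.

2, 3, 8, 10, 11, 12, 14, 15, 17, 18, 19, 21, 26, 27

Square k = 1,…,14 (k and 29−k give the same square):
1²=1, 2²=4, 3²=9, 4²=16, 5²=25, 6²≡7, 7²≡20, 8²≡6, 9²≡23, 10²≡13, 11²≡5, 12²≡28, 13²≡24, 14²≡22 (mod 29).
The residues are {1, 4, 5, 6, 7, 9, 13, 16, 20, 22, 23, 24, 25, 28}; the non-residues are the remaining 14 nonzero classes.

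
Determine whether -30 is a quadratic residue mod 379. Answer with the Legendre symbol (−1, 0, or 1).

Euler's criterion: (-30/379) ≡ 349^189 (mod 379).
349^2 ≡ 142 (mod 379)
349^4 ≡ 77 (mod 379)
349^8 ≡ 244 (mod 379)
349^16 ≡ 33 (mod 379)
349^32 ≡ 331 (mod 379)
349^64 ≡ 30 (mod 379)
349^128 ≡ 142 (mod 379)
349^189 = 349^(128+32+16+8+4+1) ≡ 378 (mod 379).
Result is 378 ≡ −1, so (-30/379) = −1.

-1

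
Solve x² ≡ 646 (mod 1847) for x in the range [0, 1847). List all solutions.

Since 1847 ≡ 3 (mod 4), a square root of 646 is 646^((1847+1)/4) = 646^462 mod 1847.
Repeated squaring: 646^2≡1741, 646^4≡154, 646^8≡1552, 646^16≡216, 646^32≡481, 646^64≡486, 646^128≡1627, 646^256≡378 (mod 1847).
646^462 = 646^(256+128+64+8+4+2) ≡ 1457 (mod 1847).
Check: 1457² = 2122849 ≡ 646 (mod 1847). The two roots are 390 and 1457.

390, 1457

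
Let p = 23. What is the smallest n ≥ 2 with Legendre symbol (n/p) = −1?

5

(2/23) = +1, so 2 is a residue.
(3/23) = +1, so 3 is a residue.
(4/23) = +1, so 4 is a residue.
(5/23) = −1, so 5 is the smallest positive non-residue mod 23.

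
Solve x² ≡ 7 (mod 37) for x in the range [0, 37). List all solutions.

37 ≡ 1 (mod 4), so we find a root by search.
Trying successive values, 9² = 81 ≡ 7 (mod 37). The other root is 37 − 9 = 28.

9, 28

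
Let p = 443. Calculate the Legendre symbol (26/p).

-1

Euler's criterion: (26/443) ≡ 26^221 (mod 443).
26^2 ≡ 233 (mod 443)
26^4 ≡ 243 (mod 443)
26^8 ≡ 130 (mod 443)
26^16 ≡ 66 (mod 443)
26^32 ≡ 369 (mod 443)
26^64 ≡ 160 (mod 443)
26^128 ≡ 349 (mod 443)
26^221 = 26^(128+64+16+8+4+1) ≡ 442 (mod 443).
Result is 442 ≡ −1, so (26/443) = −1.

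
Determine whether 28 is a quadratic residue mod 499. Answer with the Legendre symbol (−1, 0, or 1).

Pull out 2^2: since 499 ≡ 3 (mod 8), (2/499) = -1, so (2/499)^2 = +1.
Reciprocity: 7 ≡ 3 and 499 ≡ 3 (mod 4), so (7/499) = −(499/7).
Reduce top mod 7: now compute (2/7).
Pull out 2: since 7 ≡ 7 (mod 8), (2/7) = +1.
Reached (1/7) = 1. Collecting the sign flips along the way, the symbol is -1.

-1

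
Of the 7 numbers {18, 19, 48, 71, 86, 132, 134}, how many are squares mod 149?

(18/149) = -1 → non-residue.
(19/149) = +1 → QR.
(48/149) = -1 → non-residue.
(71/149) = -1 → non-residue.
(86/149) = +1 → QR.
(132/149) = +1 → QR.
(134/149) = -1 → non-residue.
Total quadratic residues among the 7: 3.

3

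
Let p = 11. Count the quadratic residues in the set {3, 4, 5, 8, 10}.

(3/11) = +1 → QR.
(4/11) = +1 → QR.
(5/11) = +1 → QR.
(8/11) = -1 → non-residue.
(10/11) = -1 → non-residue.
Total quadratic residues among the 5: 3.

3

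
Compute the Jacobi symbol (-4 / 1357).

1

First reduce: -4 ≡ 1353 (mod 1357).
Reciprocity: 1353 ≡ 1 and 1357 ≡ 1 (mod 4), so (1353/1357) = +(1357/1353).
Reduce top mod 1353: now compute (4/1353).
Pull out 2^2: since 1353 ≡ 1 (mod 8), (2/1353) = +1, so (2/1353)^2 = +1.
Reached (1/1353) = 1. Collecting the sign flips along the way, the symbol is +1.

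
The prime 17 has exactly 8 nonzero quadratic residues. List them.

Square k = 1,…,8 (k and 17−k give the same square):
1²=1, 2²=4, 3²=9, 4²=16, 5²≡8, 6²≡2, 7²≡15, 8²≡13 (mod 17).
So the quadratic residues mod 17 are {1, 2, 4, 8, 9, 13, 15, 16}.

1 2 4 8 9 13 15 16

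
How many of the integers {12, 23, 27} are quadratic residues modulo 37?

2

(12/37) = +1 → QR.
(23/37) = -1 → non-residue.
(27/37) = +1 → QR.
Total quadratic residues among the 3: 2.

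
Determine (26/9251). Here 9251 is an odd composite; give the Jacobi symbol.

Pull out 2: since 9251 ≡ 3 (mod 8), (2/9251) = -1.
Reciprocity: 13 ≡ 1 and 9251 ≡ 3 (mod 4), so (13/9251) = +(9251/13).
Reduce top mod 13: now compute (8/13).
Pull out 2^3: since 13 ≡ 5 (mod 8), (2/13) = -1, so (2/13)^3 = -1.
Reached (1/13) = 1. Collecting the sign flips along the way, the symbol is +1.

1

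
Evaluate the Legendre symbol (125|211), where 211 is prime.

1

Euler's criterion: (125/211) ≡ 125^105 (mod 211).
125^2 ≡ 11 (mod 211)
125^4 ≡ 121 (mod 211)
125^8 ≡ 82 (mod 211)
125^16 ≡ 183 (mod 211)
125^32 ≡ 151 (mod 211)
125^64 ≡ 13 (mod 211)
125^105 = 125^(64+32+8+1) ≡ 1 (mod 211).
Result is 1, so (125/211) = 1.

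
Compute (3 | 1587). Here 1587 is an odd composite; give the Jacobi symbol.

0

Reciprocity: 3 ≡ 3 and 1587 ≡ 3 (mod 4), so (3/1587) = −(1587/3).
Reduce top mod 3: now compute (0/3).
Top reduces to 0: gcd > 1, so the symbol is 0.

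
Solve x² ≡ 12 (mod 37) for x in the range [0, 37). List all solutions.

37 ≡ 1 (mod 4), so we find a root by search.
Trying successive values, 7² = 49 ≡ 12 (mod 37). The other root is 37 − 7 = 30.

7, 30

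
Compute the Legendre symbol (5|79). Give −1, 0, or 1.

1

Reciprocity: 5 ≡ 1 and 79 ≡ 3 (mod 4), so (5/79) = +(79/5).
Reduce top mod 5: now compute (4/5).
Pull out 2^2: since 5 ≡ 5 (mod 8), (2/5) = -1, so (2/5)^2 = +1.
Reached (1/5) = 1. Collecting the sign flips along the way, the symbol is +1.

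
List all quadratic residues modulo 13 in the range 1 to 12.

1,3,4,9,10,12

Square k = 1,…,6 (k and 13−k give the same square):
1²=1, 2²=4, 3²=9, 4²≡3, 5²≡12, 6²≡10 (mod 13).
So the quadratic residues mod 13 are {1, 3, 4, 9, 10, 12}.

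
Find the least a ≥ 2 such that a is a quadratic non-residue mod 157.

2

(2/157) = −1, so 2 is the smallest positive non-residue mod 157.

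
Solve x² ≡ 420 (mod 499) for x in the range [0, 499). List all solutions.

141, 358

Since 499 ≡ 3 (mod 4), a square root of 420 is 420^((499+1)/4) = 420^125 mod 499.
Repeated squaring: 420^2≡253, 420^4≡137, 420^8≡306, 420^16≡323, 420^32≡38, 420^64≡446 (mod 499).
420^125 = 420^(64+32+16+8+4+1) ≡ 358 (mod 499).
Check: 358² = 128164 ≡ 420 (mod 499). The two roots are 141 and 358.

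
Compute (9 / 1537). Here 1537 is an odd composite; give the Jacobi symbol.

Reciprocity: 9 ≡ 1 and 1537 ≡ 1 (mod 4), so (9/1537) = +(1537/9).
Reduce top mod 9: now compute (7/9).
Reciprocity: 7 ≡ 3 and 9 ≡ 1 (mod 4), so (7/9) = +(9/7).
Reduce top mod 7: now compute (2/7).
Pull out 2: since 7 ≡ 7 (mod 8), (2/7) = +1.
Reached (1/7) = 1. Collecting the sign flips along the way, the symbol is +1.

1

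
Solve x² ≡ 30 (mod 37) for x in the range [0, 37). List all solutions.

37 ≡ 1 (mod 4), so we find a root by search.
Trying successive values, 17² = 289 ≡ 30 (mod 37). The other root is 37 − 17 = 20.

17, 20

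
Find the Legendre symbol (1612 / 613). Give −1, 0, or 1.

1

First reduce: 1612 ≡ 386 (mod 613).
Pull out 2: since 613 ≡ 5 (mod 8), (2/613) = -1.
Reciprocity: 193 ≡ 1 and 613 ≡ 1 (mod 4), so (193/613) = +(613/193).
Reduce top mod 193: now compute (34/193).
Pull out 2: since 193 ≡ 1 (mod 8), (2/193) = +1.
Reciprocity: 17 ≡ 1 and 193 ≡ 1 (mod 4), so (17/193) = +(193/17).
Reduce top mod 17: now compute (6/17).
Pull out 2: since 17 ≡ 1 (mod 8), (2/17) = +1.
Reciprocity: 3 ≡ 3 and 17 ≡ 1 (mod 4), so (3/17) = +(17/3).
Reduce top mod 3: now compute (2/3).
Pull out 2: since 3 ≡ 3 (mod 8), (2/3) = -1.
Reached (1/3) = 1. Collecting the sign flips along the way, the symbol is +1.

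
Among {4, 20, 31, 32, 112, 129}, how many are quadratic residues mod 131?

(4/131) = +1 → QR.
(20/131) = +1 → QR.
(31/131) = -1 → non-residue.
(32/131) = -1 → non-residue.
(112/131) = +1 → QR.
(129/131) = +1 → QR.
Total quadratic residues among the 6: 4.

4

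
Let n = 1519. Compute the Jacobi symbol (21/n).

0

Reciprocity: 21 ≡ 1 and 1519 ≡ 3 (mod 4), so (21/1519) = +(1519/21).
Reduce top mod 21: now compute (7/21).
Reciprocity: 7 ≡ 3 and 21 ≡ 1 (mod 4), so (7/21) = +(21/7).
Reduce top mod 7: now compute (0/7).
Top reduces to 0: gcd > 1, so the symbol is 0.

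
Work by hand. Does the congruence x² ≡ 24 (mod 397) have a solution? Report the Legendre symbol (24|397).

-1

Pull out 2^3: since 397 ≡ 5 (mod 8), (2/397) = -1, so (2/397)^3 = -1.
Reciprocity: 3 ≡ 3 and 397 ≡ 1 (mod 4), so (3/397) = +(397/3).
Reduce top mod 3: now compute (1/3).
Reached (1/3) = 1. Collecting the sign flips along the way, the symbol is -1.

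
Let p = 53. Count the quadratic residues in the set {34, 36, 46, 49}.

3

(34/53) = -1 → non-residue.
(36/53) = +1 → QR.
(46/53) = +1 → QR.
(49/53) = +1 → QR.
Total quadratic residues among the 4: 3.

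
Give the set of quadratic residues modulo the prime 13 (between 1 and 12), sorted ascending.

1 3 4 9 10 12

Square k = 1,…,6 (k and 13−k give the same square):
1²=1, 2²=4, 3²=9, 4²≡3, 5²≡12, 6²≡10 (mod 13).
So the quadratic residues mod 13 are {1, 3, 4, 9, 10, 12}.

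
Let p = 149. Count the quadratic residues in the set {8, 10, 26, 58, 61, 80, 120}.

4

(8/149) = -1 → non-residue.
(10/149) = -1 → non-residue.
(26/149) = +1 → QR.
(58/149) = -1 → non-residue.
(61/149) = +1 → QR.
(80/149) = +1 → QR.
(120/149) = +1 → QR.
Total quadratic residues among the 7: 4.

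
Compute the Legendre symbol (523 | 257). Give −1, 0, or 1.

First reduce: 523 ≡ 9 (mod 257).
Reciprocity: 9 ≡ 1 and 257 ≡ 1 (mod 4), so (9/257) = +(257/9).
Reduce top mod 9: now compute (5/9).
Reciprocity: 5 ≡ 1 and 9 ≡ 1 (mod 4), so (5/9) = +(9/5).
Reduce top mod 5: now compute (4/5).
Pull out 2^2: since 5 ≡ 5 (mod 8), (2/5) = -1, so (2/5)^2 = +1.
Reached (1/5) = 1. Collecting the sign flips along the way, the symbol is +1.

1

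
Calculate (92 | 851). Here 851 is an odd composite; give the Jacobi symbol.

Pull out 2^2: since 851 ≡ 3 (mod 8), (2/851) = -1, so (2/851)^2 = +1.
Reciprocity: 23 ≡ 3 and 851 ≡ 3 (mod 4), so (23/851) = −(851/23).
Reduce top mod 23: now compute (0/23).
Top reduces to 0: gcd > 1, so the symbol is 0.

0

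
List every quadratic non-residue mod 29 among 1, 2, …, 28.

Square k = 1,…,14 (k and 29−k give the same square):
1²=1, 2²=4, 3²=9, 4²=16, 5²=25, 6²≡7, 7²≡20, 8²≡6, 9²≡23, 10²≡13, 11²≡5, 12²≡28, 13²≡24, 14²≡22 (mod 29).
The residues are {1, 4, 5, 6, 7, 9, 13, 16, 20, 22, 23, 24, 25, 28}; the non-residues are the remaining 14 nonzero classes.

2,3,8,10,11,12,14,15,17,18,19,21,26,27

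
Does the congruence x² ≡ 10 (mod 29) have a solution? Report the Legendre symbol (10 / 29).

-1

Pull out 2: since 29 ≡ 5 (mod 8), (2/29) = -1.
Reciprocity: 5 ≡ 1 and 29 ≡ 1 (mod 4), so (5/29) = +(29/5).
Reduce top mod 5: now compute (4/5).
Pull out 2^2: since 5 ≡ 5 (mod 8), (2/5) = -1, so (2/5)^2 = +1.
Reached (1/5) = 1. Collecting the sign flips along the way, the symbol is -1.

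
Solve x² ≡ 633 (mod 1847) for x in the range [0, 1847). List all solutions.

439, 1408

Since 1847 ≡ 3 (mod 4), a square root of 633 is 633^((1847+1)/4) = 633^462 mod 1847.
Repeated squaring: 633^2≡1737, 633^4≡1018, 633^8≡157, 633^16≡638, 633^32≡704, 633^64≡620, 633^128≡224, 633^256≡307 (mod 1847).
633^462 = 633^(256+128+64+8+4+2) ≡ 1408 (mod 1847).
Check: 1408² = 1982464 ≡ 633 (mod 1847). The two roots are 439 and 1408.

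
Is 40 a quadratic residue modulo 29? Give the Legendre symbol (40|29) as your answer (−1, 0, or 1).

Euler's criterion: (40/29) ≡ 11^14 (mod 29).
11^2 ≡ 5 (mod 29)
11^4 ≡ 25 (mod 29)
11^8 ≡ 16 (mod 29)
11^14 = 11^(8+4+2) ≡ 28 (mod 29).
Result is 28 ≡ −1, so (40/29) = −1.

-1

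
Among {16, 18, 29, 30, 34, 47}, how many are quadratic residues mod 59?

(16/59) = +1 → QR.
(18/59) = -1 → non-residue.
(29/59) = +1 → QR.
(30/59) = -1 → non-residue.
(34/59) = -1 → non-residue.
(47/59) = -1 → non-residue.
Total quadratic residues among the 6: 2.

2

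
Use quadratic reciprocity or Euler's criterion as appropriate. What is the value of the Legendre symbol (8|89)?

Pull out 2^3: since 89 ≡ 1 (mod 8), (2/89) = +1, so (2/89)^3 = +1.
Reached (1/89) = 1. Collecting the sign flips along the way, the symbol is +1.

1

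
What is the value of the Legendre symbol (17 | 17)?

First reduce: 17 ≡ 0 (mod 17).
Top reduces to 0: gcd > 1, so the symbol is 0.

0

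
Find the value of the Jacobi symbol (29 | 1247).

Reciprocity: 29 ≡ 1 and 1247 ≡ 3 (mod 4), so (29/1247) = +(1247/29).
Reduce top mod 29: now compute (0/29).
Top reduces to 0: gcd > 1, so the symbol is 0.

0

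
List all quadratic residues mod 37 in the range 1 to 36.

Square k = 1,…,18 (k and 37−k give the same square):
1²=1, 2²=4, 3²=9, 4²=16, 5²=25, 6²=36, 7²≡12, 8²≡27, 9²≡7, 10²≡26, 11²≡10, 12²≡33, 13²≡21, 14²≡11, 15²≡3, 16²≡34, 17²≡30, 18²≡28 (mod 37).
So the quadratic residues mod 37 are {1, 3, 4, 7, 9, 10, 11, 12, 16, 21, 25, 26, 27, 28, 30, 33, 34, 36}.

1,3,4,7,9,10,11,12,16,21,25,26,27,28,30,33,34,36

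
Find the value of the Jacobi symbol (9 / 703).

1

Reciprocity: 9 ≡ 1 and 703 ≡ 3 (mod 4), so (9/703) = +(703/9).
Reduce top mod 9: now compute (1/9).
Reached (1/9) = 1. Collecting the sign flips along the way, the symbol is +1.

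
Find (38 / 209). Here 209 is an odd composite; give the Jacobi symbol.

0

Pull out 2: since 209 ≡ 1 (mod 8), (2/209) = +1.
Reciprocity: 19 ≡ 3 and 209 ≡ 1 (mod 4), so (19/209) = +(209/19).
Reduce top mod 19: now compute (0/19).
Top reduces to 0: gcd > 1, so the symbol is 0.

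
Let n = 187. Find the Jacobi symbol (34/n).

Pull out 2: since 187 ≡ 3 (mod 8), (2/187) = -1.
Reciprocity: 17 ≡ 1 and 187 ≡ 3 (mod 4), so (17/187) = +(187/17).
Reduce top mod 17: now compute (0/17).
Top reduces to 0: gcd > 1, so the symbol is 0.

0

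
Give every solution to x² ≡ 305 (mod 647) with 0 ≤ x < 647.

Since 647 ≡ 3 (mod 4), a square root of 305 is 305^((647+1)/4) = 305^162 mod 647.
Repeated squaring: 305^2≡504, 305^4≡392, 305^8≡325, 305^16≡164, 305^32≡369, 305^64≡291, 305^128≡571 (mod 647).
305^162 = 305^(128+32+2) ≡ 186 (mod 647).
Check: 186² = 34596 ≡ 305 (mod 647). The two roots are 186 and 461.

186, 461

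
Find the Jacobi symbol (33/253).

0

Reciprocity: 33 ≡ 1 and 253 ≡ 1 (mod 4), so (33/253) = +(253/33).
Reduce top mod 33: now compute (22/33).
Pull out 2: since 33 ≡ 1 (mod 8), (2/33) = +1.
Reciprocity: 11 ≡ 3 and 33 ≡ 1 (mod 4), so (11/33) = +(33/11).
Reduce top mod 11: now compute (0/11).
Top reduces to 0: gcd > 1, so the symbol is 0.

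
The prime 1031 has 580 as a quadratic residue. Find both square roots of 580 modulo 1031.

258, 773

Since 1031 ≡ 3 (mod 4), a square root of 580 is 580^((1031+1)/4) = 580^258 mod 1031.
Repeated squaring: 580^2≡294, 580^4≡863, 580^8≡387, 580^16≡274, 580^32≡844, 580^64≡946, 580^128≡8, 580^256≡64 (mod 1031).
580^258 = 580^(256+2) ≡ 258 (mod 1031).
Check: 258² = 66564 ≡ 580 (mod 1031). The two roots are 258 and 773.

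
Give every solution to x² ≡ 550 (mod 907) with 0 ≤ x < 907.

321, 586

Since 907 ≡ 3 (mod 4), a square root of 550 is 550^((907+1)/4) = 550^227 mod 907.
Repeated squaring: 550^2≡469, 550^4≡467, 550^8≡409, 550^16≡393, 550^32≡259, 550^64≡870, 550^128≡462 (mod 907).
550^227 = 550^(128+64+32+2+1) ≡ 586 (mod 907).
Check: 586² = 343396 ≡ 550 (mod 907). The two roots are 321 and 586.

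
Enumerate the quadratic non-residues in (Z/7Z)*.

Square k = 1,…,3 (k and 7−k give the same square):
1²=1, 2²=4, 3²≡2 (mod 7).
The residues are {1, 2, 4}; the non-residues are the remaining 3 nonzero classes.

3 5 6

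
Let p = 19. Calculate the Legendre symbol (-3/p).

1

First reduce: -3 ≡ 16 (mod 19).
Pull out 2^4: since 19 ≡ 3 (mod 8), (2/19) = -1, so (2/19)^4 = +1.
Reached (1/19) = 1. Collecting the sign flips along the way, the symbol is +1.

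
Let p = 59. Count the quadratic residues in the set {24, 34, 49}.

1

(24/59) = -1 → non-residue.
(34/59) = -1 → non-residue.
(49/59) = +1 → QR.
Total quadratic residues among the 3: 1.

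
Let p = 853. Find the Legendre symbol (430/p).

1

Euler's criterion: (430/853) ≡ 430^426 (mod 853).
430^2 ≡ 652 (mod 853)
430^4 ≡ 310 (mod 853)
430^8 ≡ 564 (mod 853)
430^16 ≡ 780 (mod 853)
430^32 ≡ 211 (mod 853)
430^64 ≡ 165 (mod 853)
430^128 ≡ 782 (mod 853)
430^256 ≡ 776 (mod 853)
430^426 = 430^(256+128+32+8+2) ≡ 1 (mod 853).
Result is 1, so (430/853) = 1.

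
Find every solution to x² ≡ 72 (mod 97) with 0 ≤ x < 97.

97 ≡ 1 (mod 4), so we find a root by search.
Trying successive values, 13² = 169 ≡ 72 (mod 97). The other root is 97 − 13 = 84.

13, 84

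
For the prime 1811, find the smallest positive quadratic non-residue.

2

(2/1811) = −1, so 2 is the smallest positive non-residue mod 1811.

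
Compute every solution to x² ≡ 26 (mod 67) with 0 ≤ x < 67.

Since 67 ≡ 3 (mod 4), a square root of 26 is 26^((67+1)/4) = 26^17 mod 67.
Repeated squaring: 26^2≡6, 26^4≡36, 26^8≡23, 26^16≡60 (mod 67).
26^17 = 26^(16+1) ≡ 19 (mod 67).
Check: 19² = 361 ≡ 26 (mod 67). The two roots are 19 and 48.

19, 48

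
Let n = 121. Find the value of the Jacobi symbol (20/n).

1

Pull out 2^2: since 121 ≡ 1 (mod 8), (2/121) = +1, so (2/121)^2 = +1.
Reciprocity: 5 ≡ 1 and 121 ≡ 1 (mod 4), so (5/121) = +(121/5).
Reduce top mod 5: now compute (1/5).
Reached (1/5) = 1. Collecting the sign flips along the way, the symbol is +1.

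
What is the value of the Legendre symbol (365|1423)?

-1

Reciprocity: 365 ≡ 1 and 1423 ≡ 3 (mod 4), so (365/1423) = +(1423/365).
Reduce top mod 365: now compute (328/365).
Pull out 2^3: since 365 ≡ 5 (mod 8), (2/365) = -1, so (2/365)^3 = -1.
Reciprocity: 41 ≡ 1 and 365 ≡ 1 (mod 4), so (41/365) = +(365/41).
Reduce top mod 41: now compute (37/41).
Reciprocity: 37 ≡ 1 and 41 ≡ 1 (mod 4), so (37/41) = +(41/37).
Reduce top mod 37: now compute (4/37).
Pull out 2^2: since 37 ≡ 5 (mod 8), (2/37) = -1, so (2/37)^2 = +1.
Reached (1/37) = 1. Collecting the sign flips along the way, the symbol is -1.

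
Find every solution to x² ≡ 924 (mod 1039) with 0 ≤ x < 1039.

347, 692

Since 1039 ≡ 3 (mod 4), a square root of 924 is 924^((1039+1)/4) = 924^260 mod 1039.
Repeated squaring: 924^2≡757, 924^4≡560, 924^8≡861, 924^16≡514, 924^32≡290, 924^64≡980, 924^128≡364, 924^256≡543 (mod 1039).
924^260 = 924^(256+4) ≡ 692 (mod 1039).
Check: 692² = 478864 ≡ 924 (mod 1039). The two roots are 347 and 692.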